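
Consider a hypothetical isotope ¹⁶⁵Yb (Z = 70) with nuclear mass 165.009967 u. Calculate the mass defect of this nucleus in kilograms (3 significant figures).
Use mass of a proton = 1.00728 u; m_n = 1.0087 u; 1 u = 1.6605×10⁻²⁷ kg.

The nucleus contains 70 protons and 165 − 70 = 95 neutrons.
Mass of separated nucleons = 70(1.00728) + 95(1.0087) = 70.50960 + 95.8265 = 166.33610 u
The mass defect is 166.33610 − 165.009967 = 1.326133 u.
In SI units: 1.326133 u × 1.6605×10⁻²⁷ kg/u = 2.2020e-27 kg

2.20e-27 kg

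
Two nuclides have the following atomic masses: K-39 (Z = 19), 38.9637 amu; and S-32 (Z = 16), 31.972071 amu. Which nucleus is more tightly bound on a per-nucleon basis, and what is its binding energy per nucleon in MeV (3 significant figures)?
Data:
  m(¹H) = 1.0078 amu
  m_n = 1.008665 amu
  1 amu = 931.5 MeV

K-39: Σm = 19(1.0078) + 20(1.008665) = 39.321500 amu; Δm = 0.357800 amu; E_B = 333.29 MeV; E_B/A = 8.546 MeV
S-32: Σm = 16(1.0078) + 16(1.008665) = 32.263440 amu; Δm = 0.291369 amu; E_B = 271.41 MeV; E_B/A = 8.482 MeV
K-39 has the higher binding energy per nucleon, so it is the more tightly bound nucleus.

K-39; 8.55 MeV/nucleon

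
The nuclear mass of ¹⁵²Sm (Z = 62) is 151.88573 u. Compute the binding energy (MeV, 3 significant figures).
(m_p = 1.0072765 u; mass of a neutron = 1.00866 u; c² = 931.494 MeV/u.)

1250 MeV

The nucleus contains 62 protons and 152 − 62 = 90 neutrons.
Total constituent mass: 62 × 1.0072765 + 90 × 1.00866 = 153.2305430 u
The mass defect is 153.2305430 − 151.88573 = 1.3448130 u.
Binding energy = Δm·c² = 1.3448130 × 931.494 MeV/u = 1252.69 MeV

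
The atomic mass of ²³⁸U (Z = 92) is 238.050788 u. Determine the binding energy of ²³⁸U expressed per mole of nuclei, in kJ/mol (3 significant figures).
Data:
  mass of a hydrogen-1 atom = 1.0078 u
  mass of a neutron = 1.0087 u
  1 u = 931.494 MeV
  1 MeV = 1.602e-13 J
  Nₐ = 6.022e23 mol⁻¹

With 92 protons and 146 neutrons (A = 238):
Σm = 92·m(¹H) + 146·m_n = 92.7176 + 147.2702 = 239.9878 u
The mass defect is 239.9878 − 238.050788 = 1.937012 u.
E_B = 1.937012 × 931.494 = 1804.32 MeV
Per nucleus in joules: 1804.32 MeV × 1.602e-13 J/MeV = 2.8905e-10 J
Per mole: 2.8905e-10 J × 6.022e23 mol⁻¹ = 1.7407e+14 J/mol

1.74e+11 kJ/mol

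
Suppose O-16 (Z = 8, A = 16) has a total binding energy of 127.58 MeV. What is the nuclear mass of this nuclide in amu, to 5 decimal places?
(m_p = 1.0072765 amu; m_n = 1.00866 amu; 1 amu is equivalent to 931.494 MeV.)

Mass defect = 127.58 MeV / (931.494 MeV/amu) = 0.1369628 amu
Constituent mass = 8(1.0072765) + 8(1.00866) = 16.1274920 amu
Nuclear mass = 16.1274920 − 0.1369628 = 15.9905292 amu ≈ 15.99053 amu (to 5 decimal places)

15.99053 amu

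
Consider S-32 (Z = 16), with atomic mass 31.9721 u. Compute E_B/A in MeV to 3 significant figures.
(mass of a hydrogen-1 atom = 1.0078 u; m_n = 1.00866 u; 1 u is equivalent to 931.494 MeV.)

8.48 MeV/nucleon

The nucleus contains 16 protons and 32 − 16 = 16 neutrons.
Σm = 16·m(¹H) + 16·m_n = 16.1248 + 16.13856 = 32.26336 u
The mass defect is 32.26336 − 31.9721 = 0.29126 u.
E_B = 0.29126 × 931.494 = 271.307 MeV
Dividing by A = 32 gives 8.478 MeV per nucleon.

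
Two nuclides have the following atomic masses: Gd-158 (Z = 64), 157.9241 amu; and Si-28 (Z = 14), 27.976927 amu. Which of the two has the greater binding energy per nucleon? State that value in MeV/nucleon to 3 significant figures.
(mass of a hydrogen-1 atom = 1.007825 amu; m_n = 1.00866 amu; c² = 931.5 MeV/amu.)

Gd-158: Σm = 64(1.007825) + 94(1.00866) = 159.314840 amu; Δm = 1.390740 amu; E_B = 1295.5 MeV; E_B/A = 8.199 MeV
Si-28: Σm = 14(1.007825) + 14(1.00866) = 28.230790 amu; Δm = 0.253863 amu; E_B = 236.47 MeV; E_B/A = 8.445 MeV
Si-28 has the higher binding energy per nucleon, so it is the more tightly bound nucleus.

Si-28; 8.45 MeV/nucleon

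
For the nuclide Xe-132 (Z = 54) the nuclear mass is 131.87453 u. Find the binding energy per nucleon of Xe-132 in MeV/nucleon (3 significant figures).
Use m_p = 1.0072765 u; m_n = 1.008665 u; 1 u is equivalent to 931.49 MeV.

8.43 MeV/nucleon

Σm = 54·m_p + 78·m_n = 54.3929310 + 78.675870 = 133.0688010 u
The mass defect is 133.0688010 − 131.87453 = 1.1942710 u.
Binding energy = Δm·c² = 1.1942710 × 931.49 MeV/u = 1112.45 MeV
BE/A = 1112.45 MeV / 132 = 8.428 MeV/nucleon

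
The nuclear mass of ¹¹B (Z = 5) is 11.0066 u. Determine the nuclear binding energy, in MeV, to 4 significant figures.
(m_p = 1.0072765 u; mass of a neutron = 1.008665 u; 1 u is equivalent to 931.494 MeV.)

Σm = 5·m_p + 6·m_n = 5.0363825 + 6.051990 = 11.0883725 u
Mass defect Δm = 11.0883725 − 11.0066 = 0.0817725 u
Converting to energy: 0.0817725 u × 931.494 MeV/u = 76.1706 MeV

76.17 MeV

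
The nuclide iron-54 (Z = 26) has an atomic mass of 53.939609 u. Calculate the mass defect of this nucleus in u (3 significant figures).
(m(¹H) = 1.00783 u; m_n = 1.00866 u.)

0.506 u

Σm = 26·m(¹H) + 28·m_n = 26.20358 + 28.24248 = 54.44606 u
Mass defect Δm = 54.44606 − 53.939609 = 0.506451 u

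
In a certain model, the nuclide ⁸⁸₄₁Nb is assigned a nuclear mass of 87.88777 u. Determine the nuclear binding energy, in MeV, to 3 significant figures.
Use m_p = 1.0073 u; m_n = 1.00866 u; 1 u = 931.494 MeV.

Total constituent mass: 41 × 1.0073 + 47 × 1.00866 = 88.70632 u
The mass defect is 88.70632 − 87.88777 = 0.81855 u.
Binding energy = Δm·c² = 0.81855 × 931.494 MeV/u = 762.474 MeV

762 MeV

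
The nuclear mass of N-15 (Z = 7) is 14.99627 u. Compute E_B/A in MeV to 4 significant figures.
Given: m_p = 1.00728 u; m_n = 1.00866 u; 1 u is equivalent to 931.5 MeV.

With 7 protons and 8 neutrons (A = 15):
Σm = 7·m_p + 8·m_n = 7.05096 + 8.06928 = 15.12024 u
Mass defect Δm = 15.12024 − 14.99627 = 0.12397 u
E_B = 0.12397 × 931.5 = 115.478 MeV
Per nucleon: 115.478 / 15 = 7.699 MeV

7.699 MeV/nucleon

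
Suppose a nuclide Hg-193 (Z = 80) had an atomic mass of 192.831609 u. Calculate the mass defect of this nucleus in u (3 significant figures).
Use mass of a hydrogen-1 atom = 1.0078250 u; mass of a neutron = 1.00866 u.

1.77 u

Σm = 80·m(¹H) + 113·m_n = 80.6260000 + 113.97858 = 194.6045800 u
The mass defect is 194.6045800 − 192.831609 = 1.7729710 u.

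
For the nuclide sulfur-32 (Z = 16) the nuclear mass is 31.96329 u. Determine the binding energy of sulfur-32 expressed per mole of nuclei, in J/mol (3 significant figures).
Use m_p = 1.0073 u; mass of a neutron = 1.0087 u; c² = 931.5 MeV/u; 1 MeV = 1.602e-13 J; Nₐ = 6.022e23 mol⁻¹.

2.63e+13 J/mol

Total constituent mass: 16 × 1.0073 + 16 × 1.0087 = 32.2560 u
Δm = 32.2560 − 31.96329 = 0.29271 u
Converting to energy: 0.29271 u × 931.5 MeV/u = 272.659 MeV
Per nucleus in joules: 272.659 MeV × 1.602e-13 J/MeV = 4.3680e-11 J
Per mole: 4.3680e-11 J × 6.022e23 mol⁻¹ = 2.6304e+13 J/mol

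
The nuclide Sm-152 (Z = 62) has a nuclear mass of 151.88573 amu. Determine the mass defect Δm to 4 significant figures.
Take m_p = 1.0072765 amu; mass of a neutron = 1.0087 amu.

Z = 62, so N = A − Z = 152 − 62 = 90.
Σm = 62·m_p + 90·m_n = 62.4511430 + 90.7830 = 153.2341430 amu
Δm = 153.2341430 − 151.88573 = 1.3484130 amu

1.348 amu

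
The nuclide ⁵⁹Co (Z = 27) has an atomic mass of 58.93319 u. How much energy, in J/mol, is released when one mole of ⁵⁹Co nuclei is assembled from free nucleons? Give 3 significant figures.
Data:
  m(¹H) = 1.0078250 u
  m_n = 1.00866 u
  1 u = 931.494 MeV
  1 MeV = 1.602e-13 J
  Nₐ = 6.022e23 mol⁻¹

Mass of separated nucleons = 27(1.0078250) + 32(1.00866) = 27.2112750 + 32.27712 = 59.4883950 u
Mass defect Δm = 59.4883950 − 58.93319 = 0.5552050 u
Converting to energy: 0.5552050 u × 931.494 MeV/u = 517.170 MeV
Per nucleus in joules: 517.170 MeV × 1.602e-13 J/MeV = 8.2851e-11 J
Per mole: 8.2851e-11 J × 6.022e23 mol⁻¹ = 4.9893e+13 J/mol

4.99e+13 J/mol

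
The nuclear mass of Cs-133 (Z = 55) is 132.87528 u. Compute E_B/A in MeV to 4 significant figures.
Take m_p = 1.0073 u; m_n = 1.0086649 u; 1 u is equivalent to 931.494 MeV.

8.419 MeV/nucleon

Z = 55, so N = A − Z = 133 − 55 = 78.
Total constituent mass: 55 × 1.0073 + 78 × 1.0086649 = 134.0773622 u
Δm = 134.0773622 − 132.87528 = 1.2020822 u
Binding energy = Δm·c² = 1.2020822 × 931.494 MeV/u = 1119.73 MeV
Per nucleon: 1119.73 / 133 = 8.419 MeV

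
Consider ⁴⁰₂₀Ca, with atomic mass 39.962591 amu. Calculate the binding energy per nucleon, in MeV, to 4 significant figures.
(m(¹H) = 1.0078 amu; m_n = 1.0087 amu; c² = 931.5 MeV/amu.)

Σm = 20·m(¹H) + 20·m_n = 20.1560 + 20.1740 = 40.3300 amu
The mass defect is 40.3300 − 39.962591 = 0.367409 amu.
Converting to energy: 0.367409 amu × 931.5 MeV/amu = 342.241 MeV
Per nucleon: 342.241 / 40 = 8.556 MeV

8.556 MeV/nucleon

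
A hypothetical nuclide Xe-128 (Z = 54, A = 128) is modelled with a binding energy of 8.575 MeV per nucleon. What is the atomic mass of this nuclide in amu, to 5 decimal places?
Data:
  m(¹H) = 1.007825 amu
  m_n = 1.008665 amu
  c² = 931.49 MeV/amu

Total binding energy = 128 × 8.575 = 1097.600 MeV
Mass defect = 1097.600 MeV / (931.49 MeV/amu) = 1.1783272 amu
Constituent mass = 54(1.007825) + 74(1.008665) = 129.063760 amu
Atomic mass = 129.063760 − 1.1783272 = 127.8854328 amu ≈ 127.88543 amu (to 5 decimal places)

127.88543 amu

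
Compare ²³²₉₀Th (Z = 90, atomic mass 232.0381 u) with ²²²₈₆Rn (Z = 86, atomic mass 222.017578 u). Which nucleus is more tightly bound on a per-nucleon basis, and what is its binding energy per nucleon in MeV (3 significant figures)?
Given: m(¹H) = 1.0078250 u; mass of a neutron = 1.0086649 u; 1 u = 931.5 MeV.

²²²₈₆Rn; 7.69 MeV/nucleon

²³²₉₀Th: Σm = 90(1.0078250) + 142(1.0086649) = 233.9346658 u; Δm = 1.8965658 u; E_B = 1766.65 MeV; E_B/A = 7.6149 MeV
²²²₈₆Rn: Σm = 86(1.0078250) + 136(1.0086649) = 223.8513764 u; Δm = 1.8337984 u; E_B = 1708.18 MeV; E_B/A = 7.6945 MeV
²²²₈₆Rn has the higher binding energy per nucleon, so it is the more tightly bound nucleus.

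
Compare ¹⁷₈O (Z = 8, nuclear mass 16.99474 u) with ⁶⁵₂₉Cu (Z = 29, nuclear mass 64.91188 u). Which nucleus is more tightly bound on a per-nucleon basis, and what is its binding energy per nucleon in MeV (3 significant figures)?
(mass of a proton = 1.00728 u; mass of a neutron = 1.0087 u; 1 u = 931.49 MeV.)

¹⁷₈O: Σm = 8(1.00728) + 9(1.0087) = 17.13654 u; Δm = 0.14180 u; E_B = 132.09 MeV; E_B/A = 7.770 MeV
⁶⁵₂₉Cu: Σm = 29(1.00728) + 36(1.0087) = 65.52432 u; Δm = 0.61244 u; E_B = 570.48 MeV; E_B/A = 8.777 MeV
⁶⁵₂₉Cu has the higher binding energy per nucleon, so it is the more tightly bound nucleus.

⁶⁵₂₉Cu; 8.78 MeV/nucleon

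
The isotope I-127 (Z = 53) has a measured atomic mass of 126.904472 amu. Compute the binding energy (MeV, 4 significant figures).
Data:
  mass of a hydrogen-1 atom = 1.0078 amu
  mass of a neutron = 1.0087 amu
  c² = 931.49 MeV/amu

Total constituent mass: 53 × 1.0078 + 74 × 1.0087 = 128.0572 amu
Δm = 128.0572 − 126.904472 = 1.152728 amu
Binding energy = Δm·c² = 1.152728 × 931.49 MeV/amu = 1073.75 MeV

1074 MeV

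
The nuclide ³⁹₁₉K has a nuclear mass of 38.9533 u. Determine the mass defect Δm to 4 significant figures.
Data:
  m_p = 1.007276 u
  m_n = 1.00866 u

0.3581 u

Z = 19, so N = A − Z = 39 − 19 = 20.
Σm = 19·m_p + 20·m_n = 19.138244 + 20.17320 = 39.311444 u
Δm = 39.311444 − 38.9533 = 0.358144 u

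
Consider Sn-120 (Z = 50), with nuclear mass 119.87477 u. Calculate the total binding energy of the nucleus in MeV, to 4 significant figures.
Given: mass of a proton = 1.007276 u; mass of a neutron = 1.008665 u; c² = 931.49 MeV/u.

1021 MeV

Σm = 50·m_p + 70·m_n = 50.363800 + 70.606550 = 120.970350 u
Δm = 120.970350 − 119.87477 = 1.095580 u
E_B = 1.095580 × 931.49 = 1020.52 MeV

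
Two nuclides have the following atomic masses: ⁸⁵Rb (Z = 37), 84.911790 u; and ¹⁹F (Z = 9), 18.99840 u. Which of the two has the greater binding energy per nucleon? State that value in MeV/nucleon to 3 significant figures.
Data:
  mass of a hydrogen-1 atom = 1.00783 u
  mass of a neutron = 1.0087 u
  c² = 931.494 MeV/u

⁸⁵Rb: Σm = 37(1.00783) + 48(1.0087) = 85.70731 u; Δm = 0.795520 u; E_B = 741.02 MeV; E_B/A = 8.718 MeV
¹⁹F: Σm = 9(1.00783) + 10(1.0087) = 19.15747 u; Δm = 0.15907 u; E_B = 148.173 MeV; E_B/A = 7.799 MeV
⁸⁵Rb has the higher binding energy per nucleon, so it is the more tightly bound nucleus.

⁸⁵Rb; 8.72 MeV/nucleon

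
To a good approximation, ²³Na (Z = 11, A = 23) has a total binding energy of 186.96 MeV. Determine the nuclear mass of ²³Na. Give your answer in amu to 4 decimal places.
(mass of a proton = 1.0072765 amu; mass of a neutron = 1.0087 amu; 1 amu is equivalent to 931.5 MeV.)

Mass defect = 186.96 MeV / (931.5 MeV/amu) = 0.200709 amu
Constituent mass = 11(1.0072765) + 12(1.0087) = 23.1844415 amu
Nuclear mass = 23.1844415 − 0.200709 = 22.9837325 amu ≈ 22.9837 amu (to 4 decimal places)

22.9837 amu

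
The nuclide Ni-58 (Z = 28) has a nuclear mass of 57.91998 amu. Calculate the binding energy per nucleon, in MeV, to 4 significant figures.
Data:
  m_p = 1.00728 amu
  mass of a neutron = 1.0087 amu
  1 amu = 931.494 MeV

8.751 MeV/nucleon

The nucleus contains 28 protons and 58 − 28 = 30 neutrons.
Mass of separated nucleons = 28(1.00728) + 30(1.0087) = 28.20384 + 30.2610 = 58.46484 amu
The mass defect is 58.46484 − 57.91998 = 0.54486 amu.
Binding energy = Δm·c² = 0.54486 × 931.494 MeV/amu = 507.534 MeV
Per nucleon: 507.534 / 58 = 8.751 MeV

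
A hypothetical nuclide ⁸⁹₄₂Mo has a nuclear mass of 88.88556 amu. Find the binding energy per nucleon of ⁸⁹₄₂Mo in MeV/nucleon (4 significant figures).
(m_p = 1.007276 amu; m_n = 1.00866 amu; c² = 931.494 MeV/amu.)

Mass of separated nucleons = 42(1.007276) + 47(1.00866) = 42.305592 + 47.40702 = 89.712612 amu
Mass defect Δm = 89.712612 − 88.88556 = 0.827052 amu
Binding energy = Δm·c² = 0.827052 × 931.494 MeV/amu = 770.394 MeV
BE/A = 770.394 MeV / 89 = 8.656 MeV/nucleon

8.656 MeV/nucleon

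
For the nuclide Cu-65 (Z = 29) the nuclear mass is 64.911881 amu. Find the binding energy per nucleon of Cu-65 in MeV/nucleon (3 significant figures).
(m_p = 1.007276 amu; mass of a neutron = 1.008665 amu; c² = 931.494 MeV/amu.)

Z = 29, so N = A − Z = 65 − 29 = 36.
Mass of separated nucleons = 29(1.007276) + 36(1.008665) = 29.211004 + 36.311940 = 65.522944 amu
The mass defect is 65.522944 − 64.911881 = 0.611063 amu.
Converting to energy: 0.611063 amu × 931.494 MeV/amu = 569.202 MeV
Dividing by A = 65 gives 8.757 MeV per nucleon.

8.76 MeV/nucleon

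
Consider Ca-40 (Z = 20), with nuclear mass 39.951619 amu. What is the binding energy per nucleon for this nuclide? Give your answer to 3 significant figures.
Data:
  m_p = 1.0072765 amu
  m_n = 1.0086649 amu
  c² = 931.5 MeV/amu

8.55 MeV/nucleon

With 20 protons and 20 neutrons (A = 40):
Σm = 20·m_p + 20·m_n = 20.1455300 + 20.1732980 = 40.3188280 amu
Mass defect Δm = 40.3188280 − 39.951619 = 0.3672090 amu
E_B = 0.3672090 × 931.5 = 342.055 MeV
Per nucleon: 342.055 / 40 = 8.551 MeV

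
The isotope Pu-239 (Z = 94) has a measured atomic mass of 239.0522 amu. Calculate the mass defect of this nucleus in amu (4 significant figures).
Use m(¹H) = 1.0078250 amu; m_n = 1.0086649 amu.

Total constituent mass: 94 × 1.0078250 + 145 × 1.0086649 = 240.9919605 amu
The mass defect is 240.9919605 − 239.0522 = 1.9397605 amu.

1.940 amu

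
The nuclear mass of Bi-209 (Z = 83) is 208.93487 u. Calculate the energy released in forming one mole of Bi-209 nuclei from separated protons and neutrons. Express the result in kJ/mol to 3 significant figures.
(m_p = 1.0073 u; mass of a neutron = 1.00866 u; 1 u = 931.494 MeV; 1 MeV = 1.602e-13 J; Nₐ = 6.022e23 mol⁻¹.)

The nucleus contains 83 protons and 209 − 83 = 126 neutrons.
Mass of separated nucleons = 83(1.0073) + 126(1.00866) = 83.6059 + 127.09116 = 210.69706 u
Mass defect Δm = 210.69706 − 208.93487 = 1.76219 u
E_B = 1.76219 × 931.494 = 1641.47 MeV
Per nucleus in joules: 1641.47 MeV × 1.602e-13 J/MeV = 2.6296e-10 J
Per mole: 2.6296e-10 J × 6.022e23 mol⁻¹ = 1.5835e+14 J/mol

1.58e+11 kJ/mol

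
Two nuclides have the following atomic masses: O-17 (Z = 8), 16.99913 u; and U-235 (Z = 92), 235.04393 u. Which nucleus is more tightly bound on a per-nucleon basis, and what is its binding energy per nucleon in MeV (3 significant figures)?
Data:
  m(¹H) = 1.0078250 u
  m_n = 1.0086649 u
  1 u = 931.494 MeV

O-17; 7.75 MeV/nucleon

O-17: Σm = 8(1.0078250) + 9(1.0086649) = 17.1405841 u; Δm = 0.1414541 u; E_B = 131.76 MeV; E_B/A = 7.751 MeV
U-235: Σm = 92(1.0078250) + 143(1.0086649) = 236.9589807 u; Δm = 1.9150507 u; E_B = 1783.9 MeV; E_B/A = 7.591 MeV
O-17 has the higher binding energy per nucleon, so it is the more tightly bound nucleus.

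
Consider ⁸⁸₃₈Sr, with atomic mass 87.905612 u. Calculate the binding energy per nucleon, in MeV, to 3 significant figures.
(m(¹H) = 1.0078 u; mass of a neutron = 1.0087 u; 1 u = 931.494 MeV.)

8.74 MeV/nucleon

Mass of separated nucleons = 38(1.0078) + 50(1.0087) = 38.2964 + 50.4350 = 88.7314 u
Mass defect Δm = 88.7314 − 87.905612 = 0.825788 u
E_B = 0.825788 × 931.494 = 769.217 MeV
Dividing by A = 88 gives 8.741 MeV per nucleon.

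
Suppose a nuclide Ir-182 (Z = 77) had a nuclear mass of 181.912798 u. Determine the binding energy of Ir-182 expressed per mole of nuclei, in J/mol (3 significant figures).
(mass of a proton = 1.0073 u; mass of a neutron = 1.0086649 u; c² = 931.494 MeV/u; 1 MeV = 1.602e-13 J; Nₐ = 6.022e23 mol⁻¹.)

Σm = 77·m_p + 105·m_n = 77.5621 + 105.9098145 = 183.4719145 u
The mass defect is 183.4719145 − 181.912798 = 1.5591165 u.
Binding energy = Δm·c² = 1.5591165 × 931.494 MeV/u = 1452.31 MeV
Per nucleus in joules: 1452.31 MeV × 1.602e-13 J/MeV = 2.3266e-10 J
Per mole: 2.3266e-10 J × 6.022e23 mol⁻¹ = 1.4011e+14 J/mol

1.40e+14 J/mol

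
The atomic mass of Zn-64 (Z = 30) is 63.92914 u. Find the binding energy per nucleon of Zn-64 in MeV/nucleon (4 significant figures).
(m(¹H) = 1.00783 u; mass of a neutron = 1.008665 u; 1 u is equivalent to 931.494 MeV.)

With 30 protons and 34 neutrons (A = 64):
Σm = 30·m(¹H) + 34·m_n = 30.23490 + 34.294610 = 64.529510 u
Δm = 64.529510 − 63.92914 = 0.600370 u
E_B = 0.600370 × 931.494 = 559.241 MeV
Per nucleon: 559.241 / 64 = 8.738 MeV

8.738 MeV/nucleon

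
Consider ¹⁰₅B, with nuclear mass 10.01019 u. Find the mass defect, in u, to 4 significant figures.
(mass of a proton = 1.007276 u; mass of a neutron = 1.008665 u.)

Z = 5, so N = A − Z = 10 − 5 = 5.
Total constituent mass: 5 × 1.007276 + 5 × 1.008665 = 10.079705 u
Mass defect Δm = 10.079705 − 10.01019 = 0.069515 u

0.06952 u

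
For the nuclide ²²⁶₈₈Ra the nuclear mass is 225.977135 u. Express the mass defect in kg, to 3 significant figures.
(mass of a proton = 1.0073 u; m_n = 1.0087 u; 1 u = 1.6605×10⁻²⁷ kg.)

3.10e-27 kg

Total constituent mass: 88 × 1.0073 + 138 × 1.0087 = 227.8430 u
The mass defect is 227.8430 − 225.977135 = 1.865865 u.
In SI units: 1.865865 u × 1.6605×10⁻²⁷ kg/u = 3.0983e-27 kg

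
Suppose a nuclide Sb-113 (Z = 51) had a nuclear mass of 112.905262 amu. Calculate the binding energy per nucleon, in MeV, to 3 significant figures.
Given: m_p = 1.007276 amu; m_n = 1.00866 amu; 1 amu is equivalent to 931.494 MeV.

8.27 MeV/nucleon

Total constituent mass: 51 × 1.007276 + 62 × 1.00866 = 113.907996 amu
Δm = 113.907996 − 112.905262 = 1.002734 amu
Converting to energy: 1.002734 amu × 931.494 MeV/amu = 934.041 MeV
Per nucleon: 934.041 / 113 = 8.266 MeV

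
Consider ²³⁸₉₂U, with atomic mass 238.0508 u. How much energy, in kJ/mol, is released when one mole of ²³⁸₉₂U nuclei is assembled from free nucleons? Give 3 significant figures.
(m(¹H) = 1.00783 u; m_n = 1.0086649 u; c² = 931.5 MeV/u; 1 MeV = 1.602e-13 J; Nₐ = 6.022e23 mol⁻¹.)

With 92 protons and 146 neutrons (A = 238):
Mass of separated nucleons = 92(1.00783) + 146(1.0086649) = 92.72036 + 147.2650754 = 239.9854354 u
The mass defect is 239.9854354 − 238.0508 = 1.9346354 u.
Converting to energy: 1.9346354 u × 931.5 MeV/u = 1802.11 MeV
Per nucleus in joules: 1802.11 MeV × 1.602e-13 J/MeV = 2.8870e-10 J
Per mole: 2.8870e-10 J × 6.022e23 mol⁻¹ = 1.7386e+14 J/mol

1.74e+11 kJ/mol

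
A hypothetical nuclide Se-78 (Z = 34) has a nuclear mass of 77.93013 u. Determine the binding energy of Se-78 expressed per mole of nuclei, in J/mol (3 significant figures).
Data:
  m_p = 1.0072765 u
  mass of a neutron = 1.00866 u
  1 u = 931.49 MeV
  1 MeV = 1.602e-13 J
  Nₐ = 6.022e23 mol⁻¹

The nucleus contains 34 protons and 78 − 34 = 44 neutrons.
Total constituent mass: 34 × 1.0072765 + 44 × 1.00866 = 78.6284410 u
Mass defect Δm = 78.6284410 − 77.93013 = 0.6983110 u
Binding energy = Δm·c² = 0.6983110 × 931.49 MeV/u = 650.470 MeV
Per nucleus in joules: 650.470 MeV × 1.602e-13 J/MeV = 1.0421e-10 J
Per mole: 1.0421e-10 J × 6.022e23 mol⁻¹ = 6.2755e+13 J/mol

6.28e+13 J/mol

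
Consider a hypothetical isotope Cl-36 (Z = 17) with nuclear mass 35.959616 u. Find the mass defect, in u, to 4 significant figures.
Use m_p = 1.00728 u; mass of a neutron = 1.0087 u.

0.3294 u

Z = 17, so N = A − Z = 36 − 17 = 19.
Σm = 17·m_p + 19·m_n = 17.12376 + 19.1653 = 36.28906 u
Mass defect Δm = 36.28906 − 35.959616 = 0.329444 u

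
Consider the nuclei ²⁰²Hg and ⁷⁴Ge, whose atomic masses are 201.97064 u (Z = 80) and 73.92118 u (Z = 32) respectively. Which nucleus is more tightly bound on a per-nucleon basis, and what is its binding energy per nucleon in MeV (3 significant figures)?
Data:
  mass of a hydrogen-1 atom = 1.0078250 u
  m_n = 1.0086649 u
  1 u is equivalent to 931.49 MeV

⁷⁴Ge; 8.73 MeV/nucleon

²⁰²Hg: Σm = 80(1.0078250) + 122(1.0086649) = 203.6831178 u; Δm = 1.7124778 u; E_B = 1595.2 MeV; E_B/A = 7.897 MeV
⁷⁴Ge: Σm = 32(1.0078250) + 42(1.0086649) = 74.6143258 u; Δm = 0.6931458 u; E_B = 645.66 MeV; E_B/A = 8.725 MeV
⁷⁴Ge has the higher binding energy per nucleon, so it is the more tightly bound nucleus.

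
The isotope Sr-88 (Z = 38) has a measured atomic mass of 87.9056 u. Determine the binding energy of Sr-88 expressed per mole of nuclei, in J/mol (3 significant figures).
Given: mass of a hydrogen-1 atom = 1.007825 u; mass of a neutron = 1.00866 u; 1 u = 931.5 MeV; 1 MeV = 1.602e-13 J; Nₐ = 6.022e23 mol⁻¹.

7.41e+13 J/mol

The nucleus contains 38 protons and 88 − 38 = 50 neutrons.
Mass of separated nucleons = 38(1.007825) + 50(1.00866) = 38.297350 + 50.43300 = 88.730350 u
The mass defect is 88.730350 − 87.9056 = 0.824750 u.
Binding energy = Δm·c² = 0.824750 × 931.5 MeV/u = 768.255 MeV
Per nucleus in joules: 768.255 MeV × 1.602e-13 J/MeV = 1.2307e-10 J
Per mole: 1.2307e-10 J × 6.022e23 mol⁻¹ = 7.4113e+13 J/mol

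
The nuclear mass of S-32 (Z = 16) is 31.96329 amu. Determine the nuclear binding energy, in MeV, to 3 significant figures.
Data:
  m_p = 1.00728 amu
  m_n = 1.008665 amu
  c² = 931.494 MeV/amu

272 MeV

Z = 16, so N = A − Z = 32 − 16 = 16.
Σm = 16·m_p + 16·m_n = 16.11648 + 16.138640 = 32.255120 amu
The mass defect is 32.255120 − 31.96329 = 0.291830 amu.
Binding energy = Δm·c² = 0.291830 × 931.494 MeV/amu = 271.838 MeV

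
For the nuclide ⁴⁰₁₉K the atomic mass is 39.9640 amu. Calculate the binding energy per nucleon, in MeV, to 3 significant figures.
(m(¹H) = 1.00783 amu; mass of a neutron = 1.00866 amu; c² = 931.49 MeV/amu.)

The nucleus contains 19 protons and 40 − 19 = 21 neutrons.
Total constituent mass: 19 × 1.00783 + 21 × 1.00866 = 40.33063 amu
The mass defect is 40.33063 − 39.9640 = 0.36663 amu.
E_B = 0.36663 × 931.49 = 341.512 MeV
Per nucleon: 341.512 / 40 = 8.538 MeV

8.54 MeV/nucleon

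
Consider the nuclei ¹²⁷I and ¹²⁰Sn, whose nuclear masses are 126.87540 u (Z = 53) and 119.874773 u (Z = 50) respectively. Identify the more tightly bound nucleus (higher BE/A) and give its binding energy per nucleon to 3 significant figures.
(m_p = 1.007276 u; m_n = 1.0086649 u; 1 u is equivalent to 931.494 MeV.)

¹²⁷I: Σm = 53(1.007276) + 74(1.0086649) = 128.0268306 u; Δm = 1.1514306 u; E_B = 1072.55 MeV; E_B/A = 8.445 MeV
¹²⁰Sn: Σm = 50(1.007276) + 70(1.0086649) = 120.9703430 u; Δm = 1.0955700 u; E_B = 1020.5 MeV; E_B/A = 8.504 MeV
¹²⁰Sn has the higher binding energy per nucleon, so it is the more tightly bound nucleus.

¹²⁰Sn; 8.50 MeV/nucleon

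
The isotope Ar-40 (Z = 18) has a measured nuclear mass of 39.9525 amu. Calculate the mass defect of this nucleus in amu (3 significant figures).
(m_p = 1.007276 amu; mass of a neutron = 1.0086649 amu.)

With 18 protons and 22 neutrons (A = 40):
Σm = 18·m_p + 22·m_n = 18.130968 + 22.1906278 = 40.3215958 amu
Δm = 40.3215958 − 39.9525 = 0.3690958 amu

0.369 amu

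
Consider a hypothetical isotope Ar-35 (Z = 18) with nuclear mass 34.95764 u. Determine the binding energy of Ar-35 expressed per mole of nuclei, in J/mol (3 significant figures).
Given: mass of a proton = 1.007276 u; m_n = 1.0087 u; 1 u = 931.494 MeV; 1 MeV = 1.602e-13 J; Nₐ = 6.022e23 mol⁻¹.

2.89e+13 J/mol

Total constituent mass: 18 × 1.007276 + 17 × 1.0087 = 35.278868 u
The mass defect is 35.278868 − 34.95764 = 0.321228 u.
Binding energy = Δm·c² = 0.321228 × 931.494 MeV/u = 299.222 MeV
Per nucleus in joules: 299.222 MeV × 1.602e-13 J/MeV = 4.7935e-11 J
Per mole: 4.7935e-11 J × 6.022e23 mol⁻¹ = 2.8866e+13 J/mol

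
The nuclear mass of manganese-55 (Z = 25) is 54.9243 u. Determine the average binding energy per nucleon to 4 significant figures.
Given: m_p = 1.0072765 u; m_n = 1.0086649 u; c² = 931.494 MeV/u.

8.766 MeV/nucleon

With 25 protons and 30 neutrons (A = 55):
Total constituent mass: 25 × 1.0072765 + 30 × 1.0086649 = 55.4418595 u
Mass defect Δm = 55.4418595 − 54.9243 = 0.5175595 u
E_B = 0.5175595 × 931.494 = 482.104 MeV
Dividing by A = 55 gives 8.766 MeV per nucleon.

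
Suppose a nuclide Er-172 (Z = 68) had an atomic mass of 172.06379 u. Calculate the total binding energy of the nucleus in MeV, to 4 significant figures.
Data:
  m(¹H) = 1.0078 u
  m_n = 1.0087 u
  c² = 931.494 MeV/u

Mass of separated nucleons = 68(1.0078) + 104(1.0087) = 68.5304 + 104.9048 = 173.4352 u
The mass defect is 173.4352 − 172.06379 = 1.37141 u.
Converting to energy: 1.37141 u × 931.494 MeV/u = 1277.46 MeV

1277 MeV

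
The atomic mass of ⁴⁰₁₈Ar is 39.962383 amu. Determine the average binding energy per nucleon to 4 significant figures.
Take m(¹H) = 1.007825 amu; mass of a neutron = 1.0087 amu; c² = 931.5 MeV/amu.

8.613 MeV/nucleon

Z = 18, so N = A − Z = 40 − 18 = 22.
Σm = 18·m(¹H) + 22·m_n = 18.140850 + 22.1914 = 40.332250 amu
Δm = 40.332250 − 39.962383 = 0.369867 amu
Binding energy = Δm·c² = 0.369867 × 931.5 MeV/amu = 344.531 MeV
BE/A = 344.531 MeV / 40 = 8.613 MeV/nucleon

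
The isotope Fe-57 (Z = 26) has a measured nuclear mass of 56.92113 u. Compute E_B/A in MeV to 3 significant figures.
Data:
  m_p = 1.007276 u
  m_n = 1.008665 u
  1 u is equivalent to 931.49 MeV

With 26 protons and 31 neutrons (A = 57):
Σm = 26·m_p + 31·m_n = 26.189176 + 31.268615 = 57.457791 u
The mass defect is 57.457791 − 56.92113 = 0.536661 u.
Binding energy = Δm·c² = 0.536661 × 931.49 MeV/u = 499.894 MeV
BE/A = 499.894 MeV / 57 = 8.770 MeV/nucleon

8.77 MeV/nucleon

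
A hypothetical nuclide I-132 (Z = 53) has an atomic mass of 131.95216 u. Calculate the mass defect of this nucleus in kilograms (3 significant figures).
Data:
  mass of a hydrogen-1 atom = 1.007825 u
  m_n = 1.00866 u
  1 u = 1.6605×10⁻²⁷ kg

Z = 53, so N = A − Z = 132 − 53 = 79.
Mass of separated nucleons = 53(1.007825) + 79(1.00866) = 53.414725 + 79.68414 = 133.098865 u
The mass defect is 133.098865 − 131.95216 = 1.146705 u.
In SI units: 1.146705 u × 1.6605×10⁻²⁷ kg/u = 1.9041e-27 kg

1.90e-27 kg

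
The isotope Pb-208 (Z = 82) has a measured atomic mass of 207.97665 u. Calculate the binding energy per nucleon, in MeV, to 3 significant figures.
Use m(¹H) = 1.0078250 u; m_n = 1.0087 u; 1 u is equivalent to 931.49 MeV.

7.89 MeV/nucleon

With 82 protons and 126 neutrons (A = 208):
Σm = 82·m(¹H) + 126·m_n = 82.6416500 + 127.0962 = 209.7378500 u
Δm = 209.7378500 − 207.97665 = 1.7612000 u
E_B = 1.7612000 × 931.49 = 1640.54 MeV
Dividing by A = 208 gives 7.887 MeV per nucleon.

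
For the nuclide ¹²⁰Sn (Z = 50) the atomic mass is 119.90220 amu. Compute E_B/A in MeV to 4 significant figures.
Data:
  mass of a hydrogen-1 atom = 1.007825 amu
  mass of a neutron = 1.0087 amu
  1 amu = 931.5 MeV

8.524 MeV/nucleon

The nucleus contains 50 protons and 120 − 50 = 70 neutrons.
Total constituent mass: 50 × 1.007825 + 70 × 1.0087 = 121.000250 amu
Δm = 121.000250 − 119.90220 = 1.098050 amu
Binding energy = Δm·c² = 1.098050 × 931.5 MeV/amu = 1022.83 MeV
BE/A = 1022.83 MeV / 120 = 8.524 MeV/nucleon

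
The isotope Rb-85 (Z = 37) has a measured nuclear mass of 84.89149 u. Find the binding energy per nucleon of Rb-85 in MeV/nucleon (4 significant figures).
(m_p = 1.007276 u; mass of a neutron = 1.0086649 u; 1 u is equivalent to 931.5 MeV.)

8.697 MeV/nucleon

Z = 37, so N = A − Z = 85 − 37 = 48.
Mass of separated nucleons = 37(1.007276) + 48(1.0086649) = 37.269212 + 48.4159152 = 85.6851272 u
The mass defect is 85.6851272 − 84.89149 = 0.7936372 u.
E_B = 0.7936372 × 931.5 = 739.273 MeV
Per nucleon: 739.273 / 85 = 8.697 MeV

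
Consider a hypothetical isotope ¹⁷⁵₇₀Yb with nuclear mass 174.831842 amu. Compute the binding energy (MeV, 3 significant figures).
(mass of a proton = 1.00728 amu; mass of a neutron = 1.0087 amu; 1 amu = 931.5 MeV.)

1480 MeV

Z = 70, so N = A − Z = 175 − 70 = 105.
Σm = 70·m_p + 105·m_n = 70.50960 + 105.9135 = 176.42310 amu
Δm = 176.42310 − 174.831842 = 1.591258 amu
Converting to energy: 1.591258 amu × 931.5 MeV/amu = 1482.26 MeV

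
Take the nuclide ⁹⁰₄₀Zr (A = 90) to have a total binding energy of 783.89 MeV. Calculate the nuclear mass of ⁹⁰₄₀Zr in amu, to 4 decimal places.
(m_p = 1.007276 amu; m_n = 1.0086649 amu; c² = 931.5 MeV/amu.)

Mass defect = 783.89 MeV / (931.5 MeV/amu) = 0.8415352 amu
Constituent mass = 40(1.007276) + 50(1.0086649) = 90.7242850 amu
Nuclear mass = 90.7242850 − 0.8415352 = 89.8827498 amu ≈ 89.8827 amu (to 4 decimal places)

89.8827 amu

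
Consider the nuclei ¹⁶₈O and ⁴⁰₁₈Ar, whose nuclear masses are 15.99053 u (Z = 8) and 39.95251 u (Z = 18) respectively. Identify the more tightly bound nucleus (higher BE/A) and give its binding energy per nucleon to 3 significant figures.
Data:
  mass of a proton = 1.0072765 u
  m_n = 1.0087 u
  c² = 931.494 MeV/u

¹⁶₈O: Σm = 8(1.0072765) + 8(1.0087) = 16.1278120 u; Δm = 0.1372820 u; E_B = 127.877 MeV; E_B/A = 7.992 MeV
⁴⁰₁₈Ar: Σm = 18(1.0072765) + 22(1.0087) = 40.3223770 u; Δm = 0.3698670 u; E_B = 344.53 MeV; E_B/A = 8.613 MeV
⁴⁰₁₈Ar has the higher binding energy per nucleon, so it is the more tightly bound nucleus.

⁴⁰₁₈Ar; 8.61 MeV/nucleon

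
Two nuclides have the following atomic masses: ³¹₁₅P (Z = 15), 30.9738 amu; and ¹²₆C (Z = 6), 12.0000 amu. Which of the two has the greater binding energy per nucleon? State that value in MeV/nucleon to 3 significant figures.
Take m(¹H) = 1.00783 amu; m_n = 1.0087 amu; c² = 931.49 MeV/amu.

³¹₁₅P; 8.50 MeV/nucleon

³¹₁₅P: Σm = 15(1.00783) + 16(1.0087) = 31.25665 amu; Δm = 0.28285 amu; E_B = 263.47 MeV; E_B/A = 8.499 MeV
¹²₆C: Σm = 6(1.00783) + 6(1.0087) = 12.09918 amu; Δm = 0.09918 amu; E_B = 92.385 MeV; E_B/A = 7.699 MeV
³¹₁₅P has the higher binding energy per nucleon, so it is the more tightly bound nucleus.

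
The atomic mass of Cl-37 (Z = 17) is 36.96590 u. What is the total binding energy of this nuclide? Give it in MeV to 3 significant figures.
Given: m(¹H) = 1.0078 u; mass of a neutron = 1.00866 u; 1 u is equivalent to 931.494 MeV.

317 MeV

Total constituent mass: 17 × 1.0078 + 20 × 1.00866 = 37.30580 u
Mass defect Δm = 37.30580 − 36.96590 = 0.33990 u
E_B = 0.33990 × 931.494 = 316.615 MeV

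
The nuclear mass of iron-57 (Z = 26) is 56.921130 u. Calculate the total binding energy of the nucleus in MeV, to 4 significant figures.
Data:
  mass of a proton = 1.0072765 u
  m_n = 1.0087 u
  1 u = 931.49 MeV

Total constituent mass: 26 × 1.0072765 + 31 × 1.0087 = 57.4588890 u
Mass defect Δm = 57.4588890 − 56.921130 = 0.5377590 u
E_B = 0.5377590 × 931.49 = 500.917 MeV

500.9 MeV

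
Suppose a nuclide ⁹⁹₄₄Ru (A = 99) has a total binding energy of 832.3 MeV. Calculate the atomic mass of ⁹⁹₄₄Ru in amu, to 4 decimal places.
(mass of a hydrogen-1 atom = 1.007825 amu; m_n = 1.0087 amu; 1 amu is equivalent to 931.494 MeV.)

98.9293 amu

Mass defect = 832.3 MeV / (931.494 MeV/amu) = 0.893511 amu
Constituent mass = 44(1.007825) + 55(1.0087) = 99.822800 amu
Atomic mass = 99.822800 − 0.893511 = 98.929289 amu ≈ 98.9293 amu (to 4 decimal places)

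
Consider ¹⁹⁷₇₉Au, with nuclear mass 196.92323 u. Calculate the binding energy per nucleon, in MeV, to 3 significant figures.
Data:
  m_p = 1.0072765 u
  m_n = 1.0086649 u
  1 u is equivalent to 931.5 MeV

Z = 79, so N = A − Z = 197 − 79 = 118.
Total constituent mass: 79 × 1.0072765 + 118 × 1.0086649 = 198.5973017 u
The mass defect is 198.5973017 − 196.92323 = 1.6740717 u.
Converting to energy: 1.6740717 u × 931.5 MeV/u = 1559.40 MeV
BE/A = 1559.40 MeV / 197 = 7.916 MeV/nucleon

7.92 MeV/nucleon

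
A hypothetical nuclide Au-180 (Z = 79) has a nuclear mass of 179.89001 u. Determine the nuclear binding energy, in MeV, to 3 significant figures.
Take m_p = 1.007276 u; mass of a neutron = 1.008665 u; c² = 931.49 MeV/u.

Total constituent mass: 79 × 1.007276 + 101 × 1.008665 = 181.449969 u
The mass defect is 181.449969 − 179.89001 = 1.559959 u.
Binding energy = Δm·c² = 1.559959 × 931.49 MeV/u = 1453.09 MeV

1450 MeV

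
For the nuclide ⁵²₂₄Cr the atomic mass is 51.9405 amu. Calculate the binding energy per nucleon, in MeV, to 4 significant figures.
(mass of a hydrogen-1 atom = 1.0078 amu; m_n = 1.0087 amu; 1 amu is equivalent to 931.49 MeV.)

The nucleus contains 24 protons and 52 − 24 = 28 neutrons.
Mass of separated nucleons = 24(1.0078) + 28(1.0087) = 24.1872 + 28.2436 = 52.4308 amu
The mass defect is 52.4308 − 51.9405 = 0.4903 amu.
Binding energy = Δm·c² = 0.4903 × 931.49 MeV/amu = 456.710 MeV
BE/A = 456.710 MeV / 52 = 8.783 MeV/nucleon

8.783 MeV/nucleon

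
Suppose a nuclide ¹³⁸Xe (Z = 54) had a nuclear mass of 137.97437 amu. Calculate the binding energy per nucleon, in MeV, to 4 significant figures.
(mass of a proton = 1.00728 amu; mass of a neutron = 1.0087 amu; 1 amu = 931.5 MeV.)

With 54 protons and 84 neutrons (A = 138):
Mass of separated nucleons = 54(1.00728) + 84(1.0087) = 54.39312 + 84.7308 = 139.12392 amu
Δm = 139.12392 − 137.97437 = 1.14955 amu
Binding energy = Δm·c² = 1.14955 × 931.5 MeV/amu = 1070.81 MeV
Dividing by A = 138 gives 7.759 MeV per nucleon.

7.759 MeV/nucleon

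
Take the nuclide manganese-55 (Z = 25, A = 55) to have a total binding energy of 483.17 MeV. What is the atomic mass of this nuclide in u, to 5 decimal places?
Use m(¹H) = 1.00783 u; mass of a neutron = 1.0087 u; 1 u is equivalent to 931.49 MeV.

54.93804 u

Mass defect = 483.17 MeV / (931.49 MeV/u) = 0.5187066 u
Constituent mass = 25(1.00783) + 30(1.0087) = 55.45675 u
Atomic mass = 55.45675 − 0.5187066 = 54.9380434 u ≈ 54.93804 u (to 5 decimal places)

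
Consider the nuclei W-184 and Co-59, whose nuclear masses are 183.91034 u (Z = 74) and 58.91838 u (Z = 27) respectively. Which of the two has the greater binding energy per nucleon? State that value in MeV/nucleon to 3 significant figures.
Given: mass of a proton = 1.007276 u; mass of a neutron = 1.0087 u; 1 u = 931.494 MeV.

Co-59; 8.79 MeV/nucleon

W-184: Σm = 74(1.007276) + 110(1.0087) = 185.495424 u; Δm = 1.585084 u; E_B = 1476.5 MeV; E_B/A = 8.024 MeV
Co-59: Σm = 27(1.007276) + 32(1.0087) = 59.474852 u; Δm = 0.556472 u; E_B = 518.35 MeV; E_B/A = 8.786 MeV
Co-59 has the higher binding energy per nucleon, so it is the more tightly bound nucleus.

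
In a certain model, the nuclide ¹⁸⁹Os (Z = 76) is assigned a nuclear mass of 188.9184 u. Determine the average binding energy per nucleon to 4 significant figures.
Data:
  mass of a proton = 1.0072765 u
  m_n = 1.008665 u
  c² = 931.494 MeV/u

7.953 MeV/nucleon

Total constituent mass: 76 × 1.0072765 + 113 × 1.008665 = 190.5321590 u
Mass defect Δm = 190.5321590 − 188.9184 = 1.6137590 u
E_B = 1.6137590 × 931.494 = 1503.21 MeV
Per nucleon: 1503.21 / 189 = 7.953 MeV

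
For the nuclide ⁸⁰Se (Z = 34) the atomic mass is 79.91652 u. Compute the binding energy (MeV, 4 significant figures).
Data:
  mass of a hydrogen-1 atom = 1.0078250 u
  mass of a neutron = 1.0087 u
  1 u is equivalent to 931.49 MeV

The nucleus contains 34 protons and 80 − 34 = 46 neutrons.
Total constituent mass: 34 × 1.0078250 + 46 × 1.0087 = 80.6662500 u
Δm = 80.6662500 − 79.91652 = 0.7497300 u
Converting to energy: 0.7497300 u × 931.49 MeV/u = 698.366 MeV

698.4 MeV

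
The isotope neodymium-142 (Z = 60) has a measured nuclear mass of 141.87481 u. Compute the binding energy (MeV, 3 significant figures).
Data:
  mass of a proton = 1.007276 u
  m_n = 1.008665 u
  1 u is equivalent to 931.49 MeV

1190 MeV

The nucleus contains 60 protons and 142 − 60 = 82 neutrons.
Total constituent mass: 60 × 1.007276 + 82 × 1.008665 = 143.147090 u
The mass defect is 143.147090 − 141.87481 = 1.272280 u.
Binding energy = Δm·c² = 1.272280 × 931.49 MeV/u = 1185.12 MeV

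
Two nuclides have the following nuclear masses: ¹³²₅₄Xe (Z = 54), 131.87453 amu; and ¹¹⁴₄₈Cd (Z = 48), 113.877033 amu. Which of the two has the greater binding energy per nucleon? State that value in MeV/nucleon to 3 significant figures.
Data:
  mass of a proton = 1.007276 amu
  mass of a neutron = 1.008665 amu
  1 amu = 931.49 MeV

¹³²₅₄Xe: Σm = 54(1.007276) + 78(1.008665) = 133.068774 amu; Δm = 1.194244 amu; E_B = 1112.4 MeV; E_B/A = 8.427 MeV
¹¹⁴₄₈Cd: Σm = 48(1.007276) + 66(1.008665) = 114.921138 amu; Δm = 1.044105 amu; E_B = 972.57 MeV; E_B/A = 8.531 MeV
¹¹⁴₄₈Cd has the higher binding energy per nucleon, so it is the more tightly bound nucleus.

¹¹⁴₄₈Cd; 8.53 MeV/nucleon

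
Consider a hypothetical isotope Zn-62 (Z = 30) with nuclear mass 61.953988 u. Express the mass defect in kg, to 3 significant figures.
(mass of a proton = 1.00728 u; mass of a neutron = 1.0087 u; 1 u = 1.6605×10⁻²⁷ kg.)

9.01e-28 kg

The nucleus contains 30 protons and 62 − 30 = 32 neutrons.
Mass of separated nucleons = 30(1.00728) + 32(1.0087) = 30.21840 + 32.2784 = 62.49680 u
Mass defect Δm = 62.49680 − 61.953988 = 0.542812 u
In SI units: 0.542812 u × 1.6605×10⁻²⁷ kg/u = 9.0134e-28 kg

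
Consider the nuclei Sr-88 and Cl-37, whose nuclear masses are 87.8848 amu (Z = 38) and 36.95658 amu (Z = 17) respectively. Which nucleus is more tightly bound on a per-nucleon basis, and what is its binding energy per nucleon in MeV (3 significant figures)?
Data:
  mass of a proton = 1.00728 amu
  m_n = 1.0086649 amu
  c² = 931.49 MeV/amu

Sr-88: Σm = 38(1.00728) + 50(1.0086649) = 88.7098850 amu; Δm = 0.8250850 amu; E_B = 768.56 MeV; E_B/A = 8.734 MeV
Cl-37: Σm = 17(1.00728) + 20(1.0086649) = 37.2970580 amu; Δm = 0.3404780 amu; E_B = 317.15 MeV; E_B/A = 8.572 MeV
Sr-88 has the higher binding energy per nucleon, so it is the more tightly bound nucleus.

Sr-88; 8.73 MeV/nucleon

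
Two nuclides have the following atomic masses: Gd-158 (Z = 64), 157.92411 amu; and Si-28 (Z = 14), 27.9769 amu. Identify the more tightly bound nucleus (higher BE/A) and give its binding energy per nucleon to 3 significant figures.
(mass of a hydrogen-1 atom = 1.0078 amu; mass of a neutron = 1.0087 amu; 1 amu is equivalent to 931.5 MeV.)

Gd-158: Σm = 64(1.0078) + 94(1.0087) = 159.3170 amu; Δm = 1.39289 amu; E_B = 1297.5 MeV; E_B/A = 8.212 MeV
Si-28: Σm = 14(1.0078) + 14(1.0087) = 28.2310 amu; Δm = 0.2541 amu; E_B = 236.69 MeV; E_B/A = 8.453 MeV
Si-28 has the higher binding energy per nucleon, so it is the more tightly bound nucleus.

Si-28; 8.45 MeV/nucleon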